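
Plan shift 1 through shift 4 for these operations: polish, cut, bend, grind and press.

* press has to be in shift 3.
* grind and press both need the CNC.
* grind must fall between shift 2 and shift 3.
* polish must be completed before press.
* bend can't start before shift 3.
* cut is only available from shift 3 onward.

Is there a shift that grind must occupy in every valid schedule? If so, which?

grind's window is shift 2–shift 3.
press is fixed at shift 3, and grind can't share a shift with press.
So grind must be shift 2.

shift 2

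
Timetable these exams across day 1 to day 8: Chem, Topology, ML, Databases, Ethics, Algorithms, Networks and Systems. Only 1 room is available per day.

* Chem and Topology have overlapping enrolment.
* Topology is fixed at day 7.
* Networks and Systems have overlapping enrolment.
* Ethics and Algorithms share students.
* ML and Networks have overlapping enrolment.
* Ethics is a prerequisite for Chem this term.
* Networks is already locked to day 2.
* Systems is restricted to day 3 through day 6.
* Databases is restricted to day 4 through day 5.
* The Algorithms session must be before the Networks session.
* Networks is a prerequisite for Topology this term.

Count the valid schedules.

Splitting on Chem: it can be day 4 (1), day 5 (1), day 6 (4), day 8 (12). Listing each branch's schedules as (Topology, ML, Databases, Ethics, Algorithms, Networks, Systems) by day number:
Chem=day 4: (7,8,5,3,1,2,6) — 1.
Chem=day 5: (7,8,4,3,1,2,6) — 1.
Chem=day 6: (7,8,4,3,1,2,5) (7,8,4,5,1,2,3) (7,8,5,3,1,2,4) (7,8,5,4,1,2,3) — 4.
Chem=day 8: (7,3,4,5,1,2,6) (7,3,4,6,1,2,5) (7,3,5,4,1,2,6) (7,3,5,6,1,2,4) (7,4,5,3,1,2,6) (7,4,5,6,1,2,3) (7,5,4,3,1,2,6) (7,5,4,6,1,2,3) (7,6,4,3,1,2,5) (7,6,4,5,1,2,3) (7,6,5,3,1,2,4) (7,6,5,4,1,2,3) — 12.
Summing: 1 + 1 + 4 + 12 = 18.

18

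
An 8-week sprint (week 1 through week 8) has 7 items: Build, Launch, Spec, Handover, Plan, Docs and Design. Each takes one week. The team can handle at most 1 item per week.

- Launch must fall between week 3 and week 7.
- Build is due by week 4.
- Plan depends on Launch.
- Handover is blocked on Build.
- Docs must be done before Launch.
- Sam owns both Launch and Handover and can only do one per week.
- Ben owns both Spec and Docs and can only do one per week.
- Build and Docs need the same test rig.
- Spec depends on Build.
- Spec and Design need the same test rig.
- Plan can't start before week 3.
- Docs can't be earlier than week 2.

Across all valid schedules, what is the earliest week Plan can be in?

Plan is available from week 3; precedence pushes Plan to at least week 4.
Plan at week 4 is achievable: Spec -> week 5; Handover -> week 6; Launch -> week 3; Design -> week 7; Docs -> week 2; Build -> week 1; Plan -> week 4.

week 4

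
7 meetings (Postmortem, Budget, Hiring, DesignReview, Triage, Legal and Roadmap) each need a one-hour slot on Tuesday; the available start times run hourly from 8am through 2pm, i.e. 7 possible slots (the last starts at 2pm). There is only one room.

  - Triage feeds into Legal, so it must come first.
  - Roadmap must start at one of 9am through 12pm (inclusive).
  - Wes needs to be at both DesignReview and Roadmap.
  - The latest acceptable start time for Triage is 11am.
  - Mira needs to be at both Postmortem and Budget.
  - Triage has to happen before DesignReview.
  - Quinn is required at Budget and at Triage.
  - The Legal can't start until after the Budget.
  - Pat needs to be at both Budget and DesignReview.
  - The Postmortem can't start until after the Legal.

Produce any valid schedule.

DesignReview=1pm; Hiring=2pm; Budget=10am; Legal=11am; Triage=8am; Postmortem=12pm; Roadmap=9am

Checking: Budget(10am) before Legal(11am); Triage(8am) before Legal(11am); Legal(11am) before Postmortem(12pm); Triage(8am) before DesignReview(1pm); Budget(10am) != DesignReview(1pm); Budget(10am) != Triage(8am); DesignReview(1pm) != Roadmap(9am); Postmortem(12pm) != Budget(10am); Roadmap=9am in [9am,12pm]; Triage=8am in [8am,11am]; max 1 per slot (cap 1).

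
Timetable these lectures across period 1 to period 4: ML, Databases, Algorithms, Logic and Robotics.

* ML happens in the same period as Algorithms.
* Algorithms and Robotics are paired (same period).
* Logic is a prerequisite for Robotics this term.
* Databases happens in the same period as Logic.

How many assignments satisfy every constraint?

6

Splitting on ML: it can be period 2 (1), period 3 (2), period 4 (3). Listing each branch's schedules as (Databases, Algorithms, Logic, Robotics) by period number:
ML=period 2: (1,2,1,2) — 1.
ML=period 3: (1,3,1,3) (2,3,2,3) — 2.
ML=period 4: (1,4,1,4) (2,4,2,4) (3,4,3,4) — 3.
Summing: 1 + 2 + 3 = 6.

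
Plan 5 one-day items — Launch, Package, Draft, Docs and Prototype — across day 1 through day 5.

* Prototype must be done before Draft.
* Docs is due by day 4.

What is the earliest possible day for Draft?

Precedence pushes Draft to at least day 2.
Draft at day 2 is achievable: Package=day 1, Docs=day 1, Prototype=day 1, Draft=day 2, Launch=day 1.

day 2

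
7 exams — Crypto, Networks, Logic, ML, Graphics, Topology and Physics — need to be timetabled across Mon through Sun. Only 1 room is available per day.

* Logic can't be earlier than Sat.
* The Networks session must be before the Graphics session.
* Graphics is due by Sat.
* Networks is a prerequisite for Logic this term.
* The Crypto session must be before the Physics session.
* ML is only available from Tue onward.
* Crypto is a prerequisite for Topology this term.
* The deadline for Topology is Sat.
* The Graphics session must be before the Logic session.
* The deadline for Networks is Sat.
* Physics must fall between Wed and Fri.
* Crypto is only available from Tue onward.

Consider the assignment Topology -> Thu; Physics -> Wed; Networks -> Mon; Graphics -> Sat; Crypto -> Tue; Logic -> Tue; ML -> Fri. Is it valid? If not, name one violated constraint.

No. Only 1 room is available per day is not satisfied.

The deadline for Networks is Sat — holds.
Logic can't be earlier than Sat — violated.
The Networks session must be before the Graphics session — holds.
Crypto is only available from Tue onward — holds.
Physics must fall between Wed and Fri — holds.
Graphics is due by Sat — holds.
Crypto is a prerequisite for Topology this term — holds.
The Crypto session must be before the Physics session — holds.
The deadline for Topology is Sat — holds.
The Graphics session must be before the Logic session — violated.
Networks is a prerequisite for Logic this term — holds.
Only 1 room is available per day — violated.
ML is only available from Tue onward — holds.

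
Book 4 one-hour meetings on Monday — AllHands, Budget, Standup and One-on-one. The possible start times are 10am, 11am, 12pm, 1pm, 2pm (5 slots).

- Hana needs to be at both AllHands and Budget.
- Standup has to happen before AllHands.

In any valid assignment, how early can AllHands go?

Precedence pushes AllHands to at least 11am.
AllHands at 11am is achievable: AllHands -> 11am; Budget -> 10am; One-on-one -> 10am; Standup -> 10am.

11am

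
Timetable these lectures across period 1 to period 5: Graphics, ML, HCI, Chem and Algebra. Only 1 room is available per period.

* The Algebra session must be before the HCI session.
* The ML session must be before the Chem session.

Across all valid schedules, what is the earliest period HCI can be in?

period 2

Precedence pushes HCI to at least period 2.
HCI at period 2 is achievable: Chem in period 4, ML in period 3, Algebra in period 1, HCI in period 2, Graphics in period 5.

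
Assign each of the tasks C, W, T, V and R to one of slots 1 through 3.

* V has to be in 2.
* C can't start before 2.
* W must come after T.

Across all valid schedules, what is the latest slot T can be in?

2

Downstream work caps T at 2.
T at 2 is achievable: R=1; T=2; V=2; C=2; W=3.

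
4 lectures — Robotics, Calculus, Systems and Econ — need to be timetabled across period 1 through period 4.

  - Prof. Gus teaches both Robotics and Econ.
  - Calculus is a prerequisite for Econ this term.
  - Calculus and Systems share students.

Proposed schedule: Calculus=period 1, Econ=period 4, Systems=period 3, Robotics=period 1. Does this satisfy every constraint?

Yes, all constraints hold

Calculus is a prerequisite for Econ this term — holds.
Prof. Gus teaches both Robotics and Econ — holds.
Calculus and Systems share students — holds.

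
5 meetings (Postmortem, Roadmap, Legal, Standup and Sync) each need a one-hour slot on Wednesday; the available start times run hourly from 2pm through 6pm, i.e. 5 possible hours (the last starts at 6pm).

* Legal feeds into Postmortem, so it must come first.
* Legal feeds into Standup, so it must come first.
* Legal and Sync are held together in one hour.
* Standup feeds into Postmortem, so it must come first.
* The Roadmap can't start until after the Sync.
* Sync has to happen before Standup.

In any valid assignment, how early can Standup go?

Precedence pushes Standup to at least 3pm; downstream work caps Standup at 5pm.
Standup at 3pm is achievable: Roadmap=3pm, Sync=2pm, Postmortem=4pm, Legal=2pm, Standup=3pm.

3pm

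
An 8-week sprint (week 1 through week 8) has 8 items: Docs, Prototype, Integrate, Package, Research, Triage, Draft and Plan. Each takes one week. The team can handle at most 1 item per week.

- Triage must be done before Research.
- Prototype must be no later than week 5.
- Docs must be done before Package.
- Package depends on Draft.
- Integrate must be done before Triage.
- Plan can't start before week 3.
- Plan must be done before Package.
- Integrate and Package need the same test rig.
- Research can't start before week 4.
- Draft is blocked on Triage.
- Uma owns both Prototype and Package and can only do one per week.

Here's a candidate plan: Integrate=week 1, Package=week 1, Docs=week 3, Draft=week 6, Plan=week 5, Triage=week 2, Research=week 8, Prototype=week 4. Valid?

No — it violates: Integrate and Package need the same test rig

Triage must be done before Research — holds.
Docs must be done before Package — violated.
Draft is blocked on Triage — holds.
Plan can't start before week 3 — holds.
The team can handle at most 1 item per week — violated.
Research can't start before week 4 — holds.
Integrate and Package need the same test rig — violated.
Integrate must be done before Triage — holds.
Plan must be done before Package — violated.
Prototype must be no later than week 5 — holds.
Package depends on Draft — violated.
Uma owns both Prototype and Package and can only do one per week — holds.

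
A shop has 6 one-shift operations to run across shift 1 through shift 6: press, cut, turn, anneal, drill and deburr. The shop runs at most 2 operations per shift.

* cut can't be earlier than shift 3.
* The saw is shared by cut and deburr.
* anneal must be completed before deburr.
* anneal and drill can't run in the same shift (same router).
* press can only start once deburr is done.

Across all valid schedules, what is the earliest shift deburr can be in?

shift 2

Precedence pushes deburr to at least shift 2; downstream work caps deburr at shift 5.
deburr at shift 2 is achievable: turn -> shift 1; press -> shift 3; drill -> shift 2; anneal -> shift 1; cut -> shift 3; deburr -> shift 2.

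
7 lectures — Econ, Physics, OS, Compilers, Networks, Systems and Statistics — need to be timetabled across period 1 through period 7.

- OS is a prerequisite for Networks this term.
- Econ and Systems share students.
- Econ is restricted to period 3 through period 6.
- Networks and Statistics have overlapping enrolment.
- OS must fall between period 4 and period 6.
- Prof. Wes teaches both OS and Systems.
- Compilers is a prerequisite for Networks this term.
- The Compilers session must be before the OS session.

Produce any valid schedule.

Systems=period 1; Statistics=period 1; Compilers=period 1; OS=period 4; Econ=period 3; Physics=period 1; Networks=period 5

Checking: OS(period 4) before Networks(period 5); Compilers(period 1) before Networks(period 5); Compilers(period 1) before OS(period 4); Econ(period 3) != Systems(period 1); Networks(period 5) != Statistics(period 1); OS(period 4) != Systems(period 1); Econ=period 3 in [period 3,period 6]; OS=period 4 in [period 4,period 6].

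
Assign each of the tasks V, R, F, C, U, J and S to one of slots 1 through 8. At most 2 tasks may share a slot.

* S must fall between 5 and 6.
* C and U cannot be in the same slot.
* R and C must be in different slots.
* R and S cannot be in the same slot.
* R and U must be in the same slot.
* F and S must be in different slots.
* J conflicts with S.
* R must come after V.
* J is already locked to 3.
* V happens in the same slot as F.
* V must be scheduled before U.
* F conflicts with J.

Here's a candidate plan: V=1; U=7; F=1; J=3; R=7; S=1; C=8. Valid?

C and U cannot be in the same slot — holds.
R and C must be in different slots — holds.
V must be scheduled before U — holds.
F conflicts with J — holds.
R and U must be in the same slot — holds.
F and S must be in different slots — violated.
J is already locked to 3 — holds.
At most 2 tasks may share a slot — violated.
V happens in the same slot as F — holds.
J conflicts with S — holds.
R and S cannot be in the same slot — holds.
R must come after V — holds.
S must fall between 5 and 6 — violated.

No. F and S must be in different slots is not satisfied.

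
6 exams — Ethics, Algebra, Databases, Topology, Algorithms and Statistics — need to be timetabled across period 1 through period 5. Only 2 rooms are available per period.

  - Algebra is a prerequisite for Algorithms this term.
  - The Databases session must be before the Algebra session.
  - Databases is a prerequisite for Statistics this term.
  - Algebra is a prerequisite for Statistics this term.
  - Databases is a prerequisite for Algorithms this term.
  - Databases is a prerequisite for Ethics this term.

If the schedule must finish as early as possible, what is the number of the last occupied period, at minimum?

period 3

The precedence chain requires at least 3 distinct periods.
With at most 2 per period and 6 exams, at least 3 periods are needed.
3 works (last occupied period: period 3): for example Algorithms -> period 3, Statistics -> period 3, Databases -> period 1, Ethics -> period 2, Topology -> period 1, Algebra -> period 2.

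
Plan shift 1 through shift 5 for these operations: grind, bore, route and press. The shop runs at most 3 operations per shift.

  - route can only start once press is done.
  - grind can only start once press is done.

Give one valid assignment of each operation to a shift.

grind=shift 2; bore=shift 1; route=shift 2; press=shift 1

Checking: press(shift 1) before route(shift 2); press(shift 1) before grind(shift 2); max 2 per shift (cap 3).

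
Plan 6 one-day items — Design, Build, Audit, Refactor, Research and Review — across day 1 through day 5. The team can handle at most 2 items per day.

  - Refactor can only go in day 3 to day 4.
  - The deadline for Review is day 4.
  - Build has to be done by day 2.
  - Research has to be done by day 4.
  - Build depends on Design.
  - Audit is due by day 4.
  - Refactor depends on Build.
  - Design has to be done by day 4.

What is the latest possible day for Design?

day 1

Design's own window allows nothing later than day 4; downstream work caps Design at day 1.
Design at day 1 is achievable: Design in day 1; Build in day 2; Research in day 2; Review in day 3; Audit in day 1; Refactor in day 3.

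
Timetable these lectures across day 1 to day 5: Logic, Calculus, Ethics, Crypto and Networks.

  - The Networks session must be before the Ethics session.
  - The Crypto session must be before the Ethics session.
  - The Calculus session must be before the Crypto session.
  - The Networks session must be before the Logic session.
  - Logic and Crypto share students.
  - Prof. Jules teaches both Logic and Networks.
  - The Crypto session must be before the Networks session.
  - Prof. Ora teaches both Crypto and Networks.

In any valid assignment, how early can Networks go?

Precedence pushes Networks to at least day 3; downstream work caps Networks at day 4.
Networks at day 3 is achievable: Networks in day 3; Logic in day 4; Calculus in day 1; Ethics in day 4; Crypto in day 2.

day 3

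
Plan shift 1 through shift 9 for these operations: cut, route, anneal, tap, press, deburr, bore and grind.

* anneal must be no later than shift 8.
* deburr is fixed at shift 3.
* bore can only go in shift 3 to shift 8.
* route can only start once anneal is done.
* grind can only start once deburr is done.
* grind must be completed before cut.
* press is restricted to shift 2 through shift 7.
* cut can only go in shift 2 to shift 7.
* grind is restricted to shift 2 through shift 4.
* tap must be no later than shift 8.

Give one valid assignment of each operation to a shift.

route -> shift 2; anneal -> shift 1; deburr -> shift 3; bore -> shift 3; tap -> shift 1; grind -> shift 4; press -> shift 2; cut -> shift 5

Checking: grind(shift 4) before cut(shift 5); anneal(shift 1) before route(shift 2); deburr(shift 3) before grind(shift 4); deburr=shift 3 in [shift 3,shift 3]; tap=shift 1 in [shift 1,shift 8]; bore=shift 3 in [shift 3,shift 8]; grind=shift 4 in [shift 2,shift 4]; anneal=shift 1 in [shift 1,shift 8]; cut=shift 5 in [shift 2,shift 7]; press=shift 2 in [shift 2,shift 7].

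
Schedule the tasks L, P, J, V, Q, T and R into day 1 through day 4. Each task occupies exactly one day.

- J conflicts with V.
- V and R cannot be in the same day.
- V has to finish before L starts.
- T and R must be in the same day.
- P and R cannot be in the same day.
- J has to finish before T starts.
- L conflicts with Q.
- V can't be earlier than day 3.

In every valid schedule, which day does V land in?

V is available from day 3; downstream work caps V at day 3.
So V is pinned to day 3.

day 3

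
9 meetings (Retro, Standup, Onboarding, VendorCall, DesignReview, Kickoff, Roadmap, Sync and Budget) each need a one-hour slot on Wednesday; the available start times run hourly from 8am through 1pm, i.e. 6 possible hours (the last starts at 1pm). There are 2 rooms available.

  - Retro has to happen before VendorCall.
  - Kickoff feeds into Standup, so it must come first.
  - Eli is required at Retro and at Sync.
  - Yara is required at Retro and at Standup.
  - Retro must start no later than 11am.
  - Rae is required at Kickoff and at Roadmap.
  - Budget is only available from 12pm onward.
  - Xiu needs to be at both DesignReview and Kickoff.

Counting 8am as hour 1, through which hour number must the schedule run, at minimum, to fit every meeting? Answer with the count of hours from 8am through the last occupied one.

5

The precedence chain requires at least 2 distinct hours.
With at most 2 per hour and 9 meetings, at least 5 hours are needed.
Budget can't be placed before 12pm — that is hour 5 counting from 8am — so the schedule must run through at least 5 hours.
5 works (last occupied hour: 12pm): for example Retro -> 8am; Standup -> 9am; VendorCall -> 9am; Roadmap -> 11am; Sync -> 11am; Onboarding -> 10am; Kickoff -> 8am; Budget -> 12pm; DesignReview -> 10am.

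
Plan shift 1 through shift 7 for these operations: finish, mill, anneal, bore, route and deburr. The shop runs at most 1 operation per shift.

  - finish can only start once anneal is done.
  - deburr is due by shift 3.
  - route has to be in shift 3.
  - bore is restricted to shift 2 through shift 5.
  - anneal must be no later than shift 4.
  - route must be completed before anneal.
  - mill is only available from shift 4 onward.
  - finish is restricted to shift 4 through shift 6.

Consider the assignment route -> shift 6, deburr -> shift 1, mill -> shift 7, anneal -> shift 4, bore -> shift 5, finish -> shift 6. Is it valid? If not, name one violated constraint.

Invalid. The shop runs at most 1 operation per shift.

route has to be in shift 3 — violated.
finish is restricted to shift 4 through shift 6 — holds.
deburr is due by shift 3 — holds.
anneal must be no later than shift 4 — holds.
bore is restricted to shift 2 through shift 5 — holds.
finish can only start once anneal is done — holds.
route must be completed before anneal — violated.
mill is only available from shift 4 onward — holds.
The shop runs at most 1 operation per shift — violated.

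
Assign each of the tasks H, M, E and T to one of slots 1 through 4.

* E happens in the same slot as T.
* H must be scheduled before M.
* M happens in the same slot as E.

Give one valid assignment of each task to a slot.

M -> 2; H -> 1; T -> 2; E -> 2

Checking: H(1) before M(2); E = T = 2; M = E = 2.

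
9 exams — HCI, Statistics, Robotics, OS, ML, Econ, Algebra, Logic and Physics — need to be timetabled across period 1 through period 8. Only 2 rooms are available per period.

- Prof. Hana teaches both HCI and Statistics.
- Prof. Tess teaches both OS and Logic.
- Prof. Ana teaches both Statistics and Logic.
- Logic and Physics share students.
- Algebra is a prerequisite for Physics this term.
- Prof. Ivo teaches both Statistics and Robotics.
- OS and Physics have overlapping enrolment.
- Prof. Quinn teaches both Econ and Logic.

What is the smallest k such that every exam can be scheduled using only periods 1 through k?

The precedence chain requires at least 2 distinct periods.
With at most 2 per period and 9 exams, at least 5 periods are needed.
5 works (last occupied period: period 5): for example OS=period 3; Physics=period 2; Logic=period 5; Econ=period 4; ML=period 4; Algebra=period 1; HCI=period 1; Statistics=period 2; Robotics=period 3.

5 periods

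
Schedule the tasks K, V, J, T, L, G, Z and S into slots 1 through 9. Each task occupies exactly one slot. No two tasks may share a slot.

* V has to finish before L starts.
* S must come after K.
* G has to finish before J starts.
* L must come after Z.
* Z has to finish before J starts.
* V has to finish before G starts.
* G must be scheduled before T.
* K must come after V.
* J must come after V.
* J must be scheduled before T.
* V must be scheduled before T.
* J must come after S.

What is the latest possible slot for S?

Precedence pushes S to at least 3; downstream work caps S at 7.
S at 7 is achievable: Z in 4, L in 5, G in 2, T in 9, K in 3, S in 7, J in 8, V in 1.

7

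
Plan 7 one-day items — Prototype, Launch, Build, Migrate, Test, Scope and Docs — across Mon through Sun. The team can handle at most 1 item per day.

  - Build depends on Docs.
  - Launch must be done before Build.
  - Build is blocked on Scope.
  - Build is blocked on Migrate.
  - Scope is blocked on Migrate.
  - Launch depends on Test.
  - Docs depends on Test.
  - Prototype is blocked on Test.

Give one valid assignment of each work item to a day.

Migrate=Wed; Prototype=Sun; Build=Sat; Docs=Fri; Launch=Tue; Scope=Thu; Test=Mon

Checking: Scope(Thu) before Build(Sat); Test(Mon) before Prototype(Sun); Docs(Fri) before Build(Sat); Test(Mon) before Launch(Tue); Migrate(Wed) before Scope(Thu); Test(Mon) before Docs(Fri); Migrate(Wed) before Build(Sat); Launch(Tue) before Build(Sat); max 1 per day (cap 1).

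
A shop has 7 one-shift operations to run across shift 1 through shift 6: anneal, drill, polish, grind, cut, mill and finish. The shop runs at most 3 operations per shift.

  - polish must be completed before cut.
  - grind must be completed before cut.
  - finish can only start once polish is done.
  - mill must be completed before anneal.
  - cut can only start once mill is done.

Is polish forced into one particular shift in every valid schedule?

No

polish can be shift 1 (e.g. mill -> shift 1; drill -> shift 3; polish -> shift 1; grind -> shift 1; finish -> shift 2; anneal -> shift 2; cut -> shift 2) or shift 2 (e.g. anneal -> shift 2, cut -> shift 3, mill -> shift 1, polish -> shift 2, grind -> shift 1, drill -> shift 1, finish -> shift 3).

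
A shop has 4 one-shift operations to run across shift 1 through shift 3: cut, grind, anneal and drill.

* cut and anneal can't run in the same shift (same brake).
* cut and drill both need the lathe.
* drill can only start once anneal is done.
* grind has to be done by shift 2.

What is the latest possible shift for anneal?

Downstream work caps anneal at shift 2.
anneal at shift 2 is achievable: grind in shift 1, anneal in shift 2, cut in shift 1, drill in shift 3.

shift 2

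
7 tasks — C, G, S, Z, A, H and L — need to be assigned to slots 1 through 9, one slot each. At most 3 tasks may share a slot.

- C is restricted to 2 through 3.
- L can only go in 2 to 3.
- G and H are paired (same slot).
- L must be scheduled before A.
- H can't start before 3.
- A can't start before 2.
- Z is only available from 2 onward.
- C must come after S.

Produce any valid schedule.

G=3; L=2; A=3; H=3; S=1; Z=2; C=2

Checking: L(2) before A(3); S(1) before C(2); G = H = 3; A=3 in [2,9]; H=3 in [3,9]; C=2 in [2,3]; L=2 in [2,3]; Z=2 in [2,9]; max 3 per slot (cap 3).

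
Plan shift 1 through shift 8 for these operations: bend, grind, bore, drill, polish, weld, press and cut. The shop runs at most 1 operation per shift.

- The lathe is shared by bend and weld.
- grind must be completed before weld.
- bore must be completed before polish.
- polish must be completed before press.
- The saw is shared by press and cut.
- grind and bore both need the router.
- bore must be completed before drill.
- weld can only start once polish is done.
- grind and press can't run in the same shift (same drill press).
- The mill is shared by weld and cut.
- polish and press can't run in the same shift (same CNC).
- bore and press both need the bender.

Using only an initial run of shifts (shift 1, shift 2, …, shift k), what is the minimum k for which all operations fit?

The precedence chain requires at least 3 distinct shifts.
With at most 1 per shift and 8 operations, at least 8 shifts are needed.
8 works (last occupied shift: shift 8): for example weld=shift 4, drill=shift 5, cut=shift 8, polish=shift 2, bend=shift 7, grind=shift 3, press=shift 6, bore=shift 1.

8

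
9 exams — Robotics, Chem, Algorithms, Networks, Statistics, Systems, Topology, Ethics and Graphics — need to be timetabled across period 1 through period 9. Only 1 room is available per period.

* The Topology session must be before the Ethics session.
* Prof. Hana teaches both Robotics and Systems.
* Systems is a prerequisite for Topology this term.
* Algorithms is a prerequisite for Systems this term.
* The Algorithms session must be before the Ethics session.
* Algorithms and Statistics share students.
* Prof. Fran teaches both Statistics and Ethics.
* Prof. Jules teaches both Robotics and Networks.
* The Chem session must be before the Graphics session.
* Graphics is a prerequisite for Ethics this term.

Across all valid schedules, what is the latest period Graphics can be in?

Precedence pushes Graphics to at least period 2; downstream work caps Graphics at period 8.
Graphics at period 8 is achievable: Systems in period 2, Chem in period 4, Topology in period 3, Robotics in period 5, Ethics in period 9, Statistics in period 7, Algorithms in period 1, Graphics in period 8, Networks in period 6.

period 8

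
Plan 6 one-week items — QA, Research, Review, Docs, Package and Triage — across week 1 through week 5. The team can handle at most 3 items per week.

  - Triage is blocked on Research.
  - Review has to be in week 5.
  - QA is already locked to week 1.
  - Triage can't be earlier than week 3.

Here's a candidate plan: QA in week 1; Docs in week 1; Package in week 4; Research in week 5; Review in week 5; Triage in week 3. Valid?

QA is already locked to week 1 — holds.
Triage is blocked on Research — violated.
The team can handle at most 3 items per week — holds.
Review has to be in week 5 — holds.
Triage can't be earlier than week 3 — holds.

No. Triage is blocked on Research is not satisfied.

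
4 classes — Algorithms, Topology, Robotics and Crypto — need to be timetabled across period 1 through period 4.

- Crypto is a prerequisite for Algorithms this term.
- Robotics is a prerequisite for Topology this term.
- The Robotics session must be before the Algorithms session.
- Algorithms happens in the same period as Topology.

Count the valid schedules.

Splitting on Algorithms: it can be period 2 (1), period 3 (4), period 4 (9). Listing each branch's schedules as (Topology, Robotics, Crypto) by period number:
Algorithms=period 2: (2,1,1) — 1.
Algorithms=period 3: (3,1,1) (3,1,2) (3,2,1) (3,2,2) — 4.
Algorithms=period 4: (4,1,1) (4,1,2) (4,1,3) (4,2,1) (4,2,2) (4,2,3) (4,3,1) (4,3,2) (4,3,3) — 9.
Summing: 1 + 4 + 9 = 14.

14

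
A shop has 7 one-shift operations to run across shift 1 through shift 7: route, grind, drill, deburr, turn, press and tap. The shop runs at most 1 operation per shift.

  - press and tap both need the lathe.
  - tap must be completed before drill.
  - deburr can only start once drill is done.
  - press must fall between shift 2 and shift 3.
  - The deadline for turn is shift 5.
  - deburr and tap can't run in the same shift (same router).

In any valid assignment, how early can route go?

route at shift 1 is achievable: route=shift 1; turn=shift 3; tap=shift 4; grind=shift 7; press=shift 2; deburr=shift 6; drill=shift 5.

shift 1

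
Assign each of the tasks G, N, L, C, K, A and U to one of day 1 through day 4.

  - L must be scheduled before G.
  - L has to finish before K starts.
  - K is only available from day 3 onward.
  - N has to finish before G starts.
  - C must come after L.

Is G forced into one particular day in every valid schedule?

No

G can be day 2 (e.g. G -> day 2, K -> day 3, N -> day 1, U -> day 1, L -> day 1, C -> day 2, A -> day 1) or day 3 (e.g. G=day 3, C=day 2, L=day 1, A=day 1, U=day 1, N=day 1, K=day 3).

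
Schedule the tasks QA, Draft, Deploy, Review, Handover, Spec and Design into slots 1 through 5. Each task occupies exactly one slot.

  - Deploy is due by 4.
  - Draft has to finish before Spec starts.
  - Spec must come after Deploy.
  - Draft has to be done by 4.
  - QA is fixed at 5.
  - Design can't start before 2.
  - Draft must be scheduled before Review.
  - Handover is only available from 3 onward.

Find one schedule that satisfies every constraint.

Handover in 3, Spec in 2, Review in 2, Draft in 1, QA in 5, Deploy in 1, Design in 2

Checking: Deploy(1) before Spec(2); Draft(1) before Review(2); Draft(1) before Spec(2); QA=5 in [5,5]; Deploy=1 in [1,4]; Design=2 in [2,5]; Draft=1 in [1,4]; Handover=3 in [3,5].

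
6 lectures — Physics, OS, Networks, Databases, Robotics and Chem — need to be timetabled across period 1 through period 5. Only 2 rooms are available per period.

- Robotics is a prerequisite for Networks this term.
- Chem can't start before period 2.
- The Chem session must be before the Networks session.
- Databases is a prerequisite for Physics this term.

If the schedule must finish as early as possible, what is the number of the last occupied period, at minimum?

The precedence chain requires at least 2 distinct periods.
With at most 2 per period and 6 lectures, at least 3 periods are needed.
Propagating the time windows through the other constraints, Networks can't land before period 3, so the schedule must run through at least period 3.
3 works (last occupied period: period 3): for example Networks -> period 3; Physics -> period 2; OS -> period 3; Chem -> period 2; Databases -> period 1; Robotics -> period 1.

period 3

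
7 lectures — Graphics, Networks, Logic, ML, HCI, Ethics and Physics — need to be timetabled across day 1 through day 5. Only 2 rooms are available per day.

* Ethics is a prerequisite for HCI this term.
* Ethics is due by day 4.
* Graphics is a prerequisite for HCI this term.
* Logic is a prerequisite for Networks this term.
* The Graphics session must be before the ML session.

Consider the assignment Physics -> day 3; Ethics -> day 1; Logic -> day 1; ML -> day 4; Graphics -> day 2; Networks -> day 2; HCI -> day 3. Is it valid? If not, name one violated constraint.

Valid

Logic is a prerequisite for Networks this term — holds.
The Graphics session must be before the ML session — holds.
Graphics is a prerequisite for HCI this term — holds.
Only 2 rooms are available per day — holds.
Ethics is a prerequisite for HCI this term — holds.
Ethics is due by day 4 — holds.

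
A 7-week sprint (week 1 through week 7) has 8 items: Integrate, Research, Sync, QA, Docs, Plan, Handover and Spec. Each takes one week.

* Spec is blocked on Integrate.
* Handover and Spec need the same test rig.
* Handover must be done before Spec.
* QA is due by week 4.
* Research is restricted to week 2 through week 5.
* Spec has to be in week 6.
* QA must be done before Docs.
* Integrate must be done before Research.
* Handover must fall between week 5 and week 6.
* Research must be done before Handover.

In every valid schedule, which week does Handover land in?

Handover's window is week 5–week 6.
Spec is fixed at week 6, and Handover can't share a week with Spec.
So Handover must be week 5.

week 5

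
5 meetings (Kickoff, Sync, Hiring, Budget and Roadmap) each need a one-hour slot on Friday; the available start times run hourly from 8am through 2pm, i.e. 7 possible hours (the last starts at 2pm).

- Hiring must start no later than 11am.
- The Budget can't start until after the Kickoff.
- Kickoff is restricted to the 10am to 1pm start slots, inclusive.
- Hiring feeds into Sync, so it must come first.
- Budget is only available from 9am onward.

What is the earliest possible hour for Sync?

Precedence pushes Sync to at least 9am.
Sync at 9am is achievable: Kickoff -> 10am, Roadmap -> 8am, Budget -> 11am, Sync -> 9am, Hiring -> 8am.

9am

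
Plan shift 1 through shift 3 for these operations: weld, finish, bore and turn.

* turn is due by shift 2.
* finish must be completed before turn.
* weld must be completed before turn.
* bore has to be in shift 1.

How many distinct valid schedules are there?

1

Enumerating: bore=shift 1; weld=shift 1; finish=shift 1; turn=shift 2.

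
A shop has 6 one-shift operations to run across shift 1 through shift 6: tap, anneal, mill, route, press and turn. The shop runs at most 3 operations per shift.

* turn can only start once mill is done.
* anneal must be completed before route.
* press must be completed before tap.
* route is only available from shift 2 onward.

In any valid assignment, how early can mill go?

shift 1

Downstream work caps mill at shift 5.
mill at shift 1 is achievable: press -> shift 1, turn -> shift 2, anneal -> shift 1, mill -> shift 1, route -> shift 2, tap -> shift 2.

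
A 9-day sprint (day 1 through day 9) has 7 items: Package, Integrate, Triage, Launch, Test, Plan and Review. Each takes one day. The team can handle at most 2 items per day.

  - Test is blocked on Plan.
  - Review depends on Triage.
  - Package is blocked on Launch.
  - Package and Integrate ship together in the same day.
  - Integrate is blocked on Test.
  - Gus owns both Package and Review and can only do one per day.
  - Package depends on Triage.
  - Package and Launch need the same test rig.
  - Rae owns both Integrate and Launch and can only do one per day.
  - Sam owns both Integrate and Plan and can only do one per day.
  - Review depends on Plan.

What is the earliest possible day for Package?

Package must be in the same day as Integrate, which can't be before day 3, so Package is at least day 3.
Package at day 3 is achievable: Triage -> day 1, Test -> day 2, Plan -> day 1, Integrate -> day 3, Launch -> day 2, Package -> day 3, Review -> day 4.

day 3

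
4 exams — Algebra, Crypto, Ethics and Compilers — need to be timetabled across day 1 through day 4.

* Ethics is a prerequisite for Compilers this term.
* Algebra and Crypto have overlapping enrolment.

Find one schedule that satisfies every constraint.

Ethics -> day 1, Crypto -> day 2, Compilers -> day 2, Algebra -> day 1

Checking: Ethics(day 1) before Compilers(day 2); Algebra(day 1) != Crypto(day 2).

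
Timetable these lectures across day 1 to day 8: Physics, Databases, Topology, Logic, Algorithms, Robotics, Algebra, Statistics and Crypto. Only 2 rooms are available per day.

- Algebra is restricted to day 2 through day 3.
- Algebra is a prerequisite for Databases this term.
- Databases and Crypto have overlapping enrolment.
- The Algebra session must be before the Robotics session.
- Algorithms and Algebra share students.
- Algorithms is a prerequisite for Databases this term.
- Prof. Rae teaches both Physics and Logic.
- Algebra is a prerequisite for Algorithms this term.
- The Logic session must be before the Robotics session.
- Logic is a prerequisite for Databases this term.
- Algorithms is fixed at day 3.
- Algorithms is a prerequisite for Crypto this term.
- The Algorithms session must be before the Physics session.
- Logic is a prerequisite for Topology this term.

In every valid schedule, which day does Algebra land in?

day 2

Algebra's window is day 2–day 3.
Algorithms is fixed at day 3, and Algebra can't share a day with Algorithms.
So Algebra must be day 2.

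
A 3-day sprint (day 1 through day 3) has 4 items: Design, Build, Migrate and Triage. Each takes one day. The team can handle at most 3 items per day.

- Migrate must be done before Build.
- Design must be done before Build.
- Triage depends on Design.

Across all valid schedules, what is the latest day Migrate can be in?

day 2

Downstream work caps Migrate at day 2.
Migrate at day 2 is achievable: Design=day 1, Triage=day 2, Migrate=day 2, Build=day 3.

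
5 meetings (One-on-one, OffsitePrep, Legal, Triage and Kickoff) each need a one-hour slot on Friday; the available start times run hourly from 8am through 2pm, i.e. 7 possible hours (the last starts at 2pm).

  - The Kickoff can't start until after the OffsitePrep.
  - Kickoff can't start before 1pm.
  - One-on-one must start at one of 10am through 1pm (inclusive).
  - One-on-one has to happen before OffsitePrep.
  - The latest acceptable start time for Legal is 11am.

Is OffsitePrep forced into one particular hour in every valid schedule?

OffsitePrep can be 11am (e.g. Kickoff in 1pm; Triage in 8am; Legal in 8am; OffsitePrep in 11am; One-on-one in 10am) or 12pm (e.g. One-on-one -> 10am, Kickoff -> 1pm, Triage -> 8am, OffsitePrep -> 12pm, Legal -> 8am).

No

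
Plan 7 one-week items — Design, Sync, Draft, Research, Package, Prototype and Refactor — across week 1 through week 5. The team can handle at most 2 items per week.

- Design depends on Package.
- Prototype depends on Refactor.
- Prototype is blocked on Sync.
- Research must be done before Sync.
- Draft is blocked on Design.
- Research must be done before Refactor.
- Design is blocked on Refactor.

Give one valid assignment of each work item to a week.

Package in week 1, Research in week 1, Sync in week 2, Design in week 3, Draft in week 4, Refactor in week 2, Prototype in week 3

Checking: Sync(week 2) before Prototype(week 3); Design(week 3) before Draft(week 4); Refactor(week 2) before Prototype(week 3); Research(week 1) before Refactor(week 2); Refactor(week 2) before Design(week 3); Research(week 1) before Sync(week 2); Package(week 1) before Design(week 3); max 2 per week (cap 2).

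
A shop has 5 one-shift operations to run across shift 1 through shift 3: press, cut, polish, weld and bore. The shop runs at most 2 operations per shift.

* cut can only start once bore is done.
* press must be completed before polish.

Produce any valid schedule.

bore=shift 1; polish=shift 2; press=shift 1; cut=shift 2; weld=shift 3

Checking: bore(shift 1) before cut(shift 2); press(shift 1) before polish(shift 2); max 2 per shift (cap 2).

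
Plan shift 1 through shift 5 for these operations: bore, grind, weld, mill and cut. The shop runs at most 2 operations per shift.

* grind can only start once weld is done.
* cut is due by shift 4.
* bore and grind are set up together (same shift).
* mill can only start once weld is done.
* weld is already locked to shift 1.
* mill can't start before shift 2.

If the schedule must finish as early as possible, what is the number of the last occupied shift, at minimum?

The precedence chain requires at least 2 distinct shifts.
With at most 2 per shift and 5 operations, at least 3 shifts are needed.
3 works (last occupied shift: shift 3): for example weld in shift 1; grind in shift 3; bore in shift 3; mill in shift 2; cut in shift 1.

shift 3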